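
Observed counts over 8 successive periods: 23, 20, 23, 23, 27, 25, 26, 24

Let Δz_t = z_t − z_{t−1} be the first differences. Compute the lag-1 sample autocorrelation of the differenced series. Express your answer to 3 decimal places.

-0.510

First differences Δz: -3, 3, 0, 4, -2, 1, -2
Mean of differences = 0.1429
Numerator Σ(Δz_t−Δz̄)(Δz_{t+1}−Δz̄) = -21.8776
Denominator Σ(Δz_t−Δz̄)² = 42.8571
r_1(Δz) = -21.8776 / 42.8571 = -0.510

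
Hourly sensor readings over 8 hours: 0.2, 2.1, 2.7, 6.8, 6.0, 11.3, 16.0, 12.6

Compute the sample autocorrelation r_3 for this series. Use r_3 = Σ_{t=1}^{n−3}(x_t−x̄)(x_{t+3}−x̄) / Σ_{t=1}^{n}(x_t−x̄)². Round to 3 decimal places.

-0.089

Mean x̄ = (0.2 + 2.1 + 2.7 + 6.8 + 6.0 + 11.3 + 16.0 + 12.6)/8 = 7.2125
Deviations from mean: -7.0125, -5.1125, -4.5125, -0.4125, -1.2125, 4.0875, 8.7875, 5.3875
Σ(x_t−x̄)(x_{t+3}−x̄) = (2.8927) + (6.1989) + (-18.4448) + (-3.6248) + (-6.5323) = -19.5105
Denominator Σ(x_t−x̄)² = 220.2688
r_3 = -19.5105 / 220.2688 = -0.089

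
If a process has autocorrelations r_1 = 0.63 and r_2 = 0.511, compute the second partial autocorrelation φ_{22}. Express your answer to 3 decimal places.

0.189

φ_{22} = (r_2 − r_1²) / (1 − r_1²)
r_1² = (0.63)² = 0.3969
Numerator = 0.511 − 0.3969 = 0.1141; denominator = 1 − 0.3969 = 0.6031
φ_{22} = 0.1141 / 0.6031 = 0.189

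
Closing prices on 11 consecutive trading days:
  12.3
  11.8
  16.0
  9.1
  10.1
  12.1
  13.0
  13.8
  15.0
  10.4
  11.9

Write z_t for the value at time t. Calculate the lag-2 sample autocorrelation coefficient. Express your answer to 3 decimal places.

Mean z̄ = (12.3 + 11.8 + 16.0 + 9.1 + 10.1 + 12.1 + 13.0 + 13.8 + 15.0 + 10.4 + 11.9)/11 = 12.3182
Numerator Σ_{t=1}^{9}(z_t−z̄)(z_{t+2}−z̄) = -9.8352
Denominator Σ(z_t−z̄)² = 42.8564
r_2 = -9.8352 / 42.8564 = -0.229

-0.229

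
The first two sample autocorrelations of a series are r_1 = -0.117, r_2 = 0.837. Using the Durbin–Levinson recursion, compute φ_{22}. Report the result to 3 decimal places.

0.835

φ_{22} = (r_2 − r_1²) / (1 − r_1²)
r_1² = (-0.117)² = 0.013689
Numerator = 0.837 − 0.0137 = 0.8233; denominator = 1 − 0.0137 = 0.9863
φ_{22} = 0.8233 / 0.9863 = 0.835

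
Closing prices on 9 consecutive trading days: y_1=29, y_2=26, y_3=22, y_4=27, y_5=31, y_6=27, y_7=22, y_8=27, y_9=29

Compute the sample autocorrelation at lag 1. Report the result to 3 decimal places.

Mean ȳ = (29 + 26 + 22 + 27 + 31 + 27 + 22 + 27 + 29)/9 = 26.6667
Numerator Σ_{t=1}^{8}(y_t−ȳ)(y_{t+1}−ȳ) = 0.5556
Denominator Σ(y_t−ȳ)² = 74.0000
r_1 = 0.5556 / 74.0000 = 0.008

0.008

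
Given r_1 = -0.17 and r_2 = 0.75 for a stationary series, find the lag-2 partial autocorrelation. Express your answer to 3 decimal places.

0.743

φ_{22} = (r_2 − r_1²) / (1 − r_1²)
r_1² = (-0.17)² = 0.0289
Numerator = 0.75 − 0.0289 = 0.7211; denominator = 1 − 0.0289 = 0.9711
φ_{22} = 0.7211 / 0.9711 = 0.743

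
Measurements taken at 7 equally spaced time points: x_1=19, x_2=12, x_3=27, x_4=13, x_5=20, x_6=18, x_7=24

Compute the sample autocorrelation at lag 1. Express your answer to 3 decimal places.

-0.659

Mean x̄ = (19 + 12 + 27 + 13 + 20 + 18 + 24)/7 = 19.0000
Deviations from mean: 0.0000, -7.0000, 8.0000, -6.0000, 1.0000, -1.0000, 5.0000
Σ(x_t−x̄)(x_{t+1}−x̄) = (0.0000) + (-56.0000) + (-48.0000) + (-6.0000) + (-1.0000) + (-5.0000) = -116.0000
Denominator Σ(x_t−x̄)² = 176.0000
r_1 = -116.0000 / 176.0000 = -0.659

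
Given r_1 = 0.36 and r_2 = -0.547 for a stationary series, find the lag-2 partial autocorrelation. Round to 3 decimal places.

-0.777

φ_{22} = (r_2 − r_1²) / (1 − r_1²)
r_1² = (0.36)² = 0.1296
Numerator = -0.547 − 0.1296 = -0.6766; denominator = 1 − 0.1296 = 0.8704
φ_{22} = -0.6766 / 0.8704 = -0.777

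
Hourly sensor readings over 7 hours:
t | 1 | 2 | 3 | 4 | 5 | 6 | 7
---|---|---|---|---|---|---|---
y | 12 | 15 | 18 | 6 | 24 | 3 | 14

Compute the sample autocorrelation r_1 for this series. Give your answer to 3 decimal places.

Mean ȳ = (12 + 15 + 18 + 6 + 24 + 3 + 14)/7 = 13.1429
Deviations from mean: -1.1429, 1.8571, 4.8571, -7.1429, 10.8571, -10.1429, 0.8571
Σ(y_t−ȳ)(y_{t+1}−ȳ) = (-2.1224) + (9.0204) + (-34.6939) + (-77.5510) + (-110.1224) + (-8.6939) = -224.1633
Denominator Σ(y_t−ȳ)² = 300.8571
r_1 = -224.1633 / 300.8571 = -0.745

-0.745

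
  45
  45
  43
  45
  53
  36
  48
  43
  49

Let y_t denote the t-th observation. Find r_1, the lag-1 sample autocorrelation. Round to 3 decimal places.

Mean ȳ = (45 + 45 + 43 + 45 + 53 + 36 + 48 + 43 + 49)/9 = 45.2222
Numerator Σ_{t=1}^{8}(y_t−ȳ)(y_{t+1}−ȳ) = -112.6049
Denominator Σ(y_t−ȳ)² = 177.5556
r_1 = -112.6049 / 177.5556 = -0.634

-0.634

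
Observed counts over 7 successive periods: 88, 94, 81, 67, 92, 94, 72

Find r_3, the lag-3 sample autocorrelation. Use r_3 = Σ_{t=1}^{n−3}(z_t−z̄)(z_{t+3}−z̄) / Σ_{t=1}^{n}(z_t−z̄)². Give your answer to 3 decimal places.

0.258

Mean z̄ = (88 + 94 + 81 + 67 + 92 + 94 + 72)/7 = 84.0000
Σ(z_t−z̄)(z_{t+3}−z̄) = (-68.0000) + (80.0000) + (-30.0000) + (204.0000) = 186.0000
Denominator Σ(z_t−z̄)² = 722.0000
r_3 = 186.0000 / 722.0000 = 0.258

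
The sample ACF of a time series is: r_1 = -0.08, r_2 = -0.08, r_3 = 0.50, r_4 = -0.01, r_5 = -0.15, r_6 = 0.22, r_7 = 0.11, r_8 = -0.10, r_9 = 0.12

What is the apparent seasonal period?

3

The largest autocorrelation is r_3 = 0.50, with a weaker echo at lag 6 (0.22); the remaining lags stay at or below 0.12.
The dominant spike at lag 3 indicates a seasonal period of 3.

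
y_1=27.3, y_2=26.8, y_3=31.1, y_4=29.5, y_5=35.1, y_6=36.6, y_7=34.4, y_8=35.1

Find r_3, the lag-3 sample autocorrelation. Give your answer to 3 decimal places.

-0.048

Mean ȳ = (27.3 + 26.8 + 31.1 + 29.5 + 35.1 + 36.6 + 34.4 + 35.1)/8 = 31.9875
Deviations from mean: -4.6875, -5.1875, -0.8875, -2.4875, 3.1125, 4.6125, 2.4125, 3.1125
Numerator Σ_{t=1}^{5}(y_t−ȳ)(y_{t+3}−ȳ) = -4.8930
Denominator Σ(y_t−ȳ)² = 102.3288
r_3 = -4.8930 / 102.3288 = -0.048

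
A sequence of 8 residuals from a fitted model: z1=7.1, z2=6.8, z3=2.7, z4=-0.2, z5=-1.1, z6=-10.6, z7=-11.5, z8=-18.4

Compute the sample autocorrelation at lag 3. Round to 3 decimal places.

-0.080

Mean z̄ = (7.1 + 6.8 + 2.7 − 0.2 − 1.1 − 10.6 − 11.5 − 18.4)/8 = -3.1500
Deviations from mean: 10.2500, 9.9500, 5.8500, 2.9500, 2.0500, -7.4500, -8.3500, -15.2500
Σ(z_t−z̄)(z_{t+3}−z̄) = (30.2375) + (20.3975) + (-43.5825) + (-24.6325) + (-31.2625) = -48.8425
Denominator Σ(z_t−z̄)² = 608.9800
r_3 = -48.8425 / 608.9800 = -0.080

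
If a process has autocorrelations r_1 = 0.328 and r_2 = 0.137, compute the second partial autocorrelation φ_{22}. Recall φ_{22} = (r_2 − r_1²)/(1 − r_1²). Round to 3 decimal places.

0.033

φ_{22} = (r_2 − r_1²) / (1 − r_1²)
r_1² = (0.328)² = 0.107584
Numerator = 0.137 − 0.1076 = 0.0294; denominator = 1 − 0.1076 = 0.8924
φ_{22} = 0.0294 / 0.8924 = 0.033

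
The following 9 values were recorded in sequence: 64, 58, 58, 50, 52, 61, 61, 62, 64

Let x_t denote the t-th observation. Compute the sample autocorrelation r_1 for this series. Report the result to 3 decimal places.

0.391

Mean x̄ = (64 + 58 + 58 + 50 + 52 + 61 + 61 + 62 + 64)/9 = 58.8889
Numerator Σ_{t=1}^{8}(x_t−x̄)(x_{t+1}−x̄) = 77.7654
Denominator Σ(x_t−x̄)² = 198.8889
r_1 = 77.7654 / 198.8889 = 0.391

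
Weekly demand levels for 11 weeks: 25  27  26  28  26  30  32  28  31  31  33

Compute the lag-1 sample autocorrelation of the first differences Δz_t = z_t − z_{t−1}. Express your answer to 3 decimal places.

First differences Δz: 2, -1, 2, -2, 4, 2, -4, 3, 0, 2
Mean of differences = 0.8000
Numerator Σ(Δz_t−Δz̄)(Δz_{t+1}−Δz̄) = -31.8400
Denominator Σ(Δz_t−Δz̄)² = 55.6000
r_1(Δz) = -31.8400 / 55.6000 = -0.573

-0.573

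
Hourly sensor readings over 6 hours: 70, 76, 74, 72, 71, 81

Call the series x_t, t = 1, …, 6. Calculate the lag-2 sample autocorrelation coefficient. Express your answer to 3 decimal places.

Mean x̄ = (70 + 76 + 74 + 72 + 71 + 81)/6 = 74.0000
Deviations from mean: -4.0000, 2.0000, 0.0000, -2.0000, -3.0000, 7.0000
Σ(x_t−x̄)(x_{t+2}−x̄) = (0.0000) + (-4.0000) + (0.0000) + (-14.0000) = -18.0000
Denominator Σ(x_t−x̄)² = 82.0000
r_2 = -18.0000 / 82.0000 = -0.220

-0.220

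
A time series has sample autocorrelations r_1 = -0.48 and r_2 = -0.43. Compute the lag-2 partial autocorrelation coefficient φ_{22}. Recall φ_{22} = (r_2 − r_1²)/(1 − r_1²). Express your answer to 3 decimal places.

φ_{22} = (r_2 − r_1²) / (1 − r_1²)
r_1² = (-0.48)² = 0.2304
Numerator = -0.43 − 0.2304 = -0.6604; denominator = 1 − 0.2304 = 0.7696
φ_{22} = -0.6604 / 0.7696 = -0.858

-0.858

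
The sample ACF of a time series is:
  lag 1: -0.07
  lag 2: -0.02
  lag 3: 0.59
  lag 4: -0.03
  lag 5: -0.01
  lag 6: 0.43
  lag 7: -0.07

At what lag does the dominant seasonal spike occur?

The largest autocorrelation is r_3 = 0.59, with a weaker echo at lag 6 (0.43); the remaining lags stay at or below -0.01.
The dominant spike at lag 3 indicates a seasonal period of 3.

3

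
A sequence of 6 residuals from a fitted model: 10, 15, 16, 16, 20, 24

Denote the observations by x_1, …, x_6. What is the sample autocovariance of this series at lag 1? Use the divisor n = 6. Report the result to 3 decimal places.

5.801

Mean x̄ = (10 + 15 + 16 + 16 + 20 + 24)/6 = 16.8333
Σ_{t=1}^{5}(x_t−x̄)(x_{t+1}−x̄) = 34.8056
γ_1 = 34.8056 / 6 = 5.801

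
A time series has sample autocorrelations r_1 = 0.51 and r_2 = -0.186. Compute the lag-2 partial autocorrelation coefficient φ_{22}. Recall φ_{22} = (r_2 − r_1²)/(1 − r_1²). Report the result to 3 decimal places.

-0.603

φ_{22} = (r_2 − r_1²) / (1 − r_1²)
r_1² = (0.51)² = 0.2601
Numerator = -0.186 − 0.2601 = -0.4461; denominator = 1 − 0.2601 = 0.7399
φ_{22} = -0.4461 / 0.7399 = -0.603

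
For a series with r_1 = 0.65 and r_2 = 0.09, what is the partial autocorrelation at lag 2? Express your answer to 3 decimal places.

φ_{22} = (r_2 − r_1²) / (1 − r_1²)
r_1² = (0.65)² = 0.4225
Numerator = 0.09 − 0.4225 = -0.3325; denominator = 1 − 0.4225 = 0.5775
φ_{22} = -0.3325 / 0.5775 = -0.576

-0.576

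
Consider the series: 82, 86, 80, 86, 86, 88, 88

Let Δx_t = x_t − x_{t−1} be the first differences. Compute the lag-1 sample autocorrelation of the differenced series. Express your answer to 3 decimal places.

First differences Δx: 4, -6, 6, 0, 2, 0
Mean of differences = 1.0000
Numerator Σ(Δx_t−Δx̄)(Δx_{t+1}−Δx̄) = -63.0000
Denominator Σ(Δx_t−Δx̄)² = 86.0000
r_1(Δx) = -63.0000 / 86.0000 = -0.733

-0.733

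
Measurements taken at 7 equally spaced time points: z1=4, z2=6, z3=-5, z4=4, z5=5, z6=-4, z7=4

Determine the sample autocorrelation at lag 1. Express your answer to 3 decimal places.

Mean z̄ = (4 + 6 − 5 + 4 + 5 − 4 + 4)/7 = 2.0000
Deviations from mean: 2.0000, 4.0000, -7.0000, 2.0000, 3.0000, -6.0000, 2.0000
Numerator Σ_{t=1}^{6}(z_t−z̄)(z_{t+1}−z̄) = -58.0000
Denominator Σ(z_t−z̄)² = 122.0000
r_1 = -58.0000 / 122.0000 = -0.475

-0.475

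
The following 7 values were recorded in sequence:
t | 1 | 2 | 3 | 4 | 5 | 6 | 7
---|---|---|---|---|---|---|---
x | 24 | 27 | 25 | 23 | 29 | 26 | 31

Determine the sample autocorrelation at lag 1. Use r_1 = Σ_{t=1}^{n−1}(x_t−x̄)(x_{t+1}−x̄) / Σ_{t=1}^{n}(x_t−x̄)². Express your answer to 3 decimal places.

-0.192

Mean x̄ = (24 + 27 + 25 + 23 + 29 + 26 + 31)/7 = 26.4286
Deviations from mean: -2.4286, 0.5714, -1.4286, -3.4286, 2.5714, -0.4286, 4.5714
Numerator Σ_{t=1}^{6}(x_t−x̄)(x_{t+1}−x̄) = -9.1837
Denominator Σ(x_t−x̄)² = 47.7143
r_1 = -9.1837 / 47.7143 = -0.192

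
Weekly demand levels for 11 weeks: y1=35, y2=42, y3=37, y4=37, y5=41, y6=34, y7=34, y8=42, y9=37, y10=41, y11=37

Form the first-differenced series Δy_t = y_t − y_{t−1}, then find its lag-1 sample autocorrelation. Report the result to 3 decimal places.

First differences Δy: 7, -5, 0, 4, -7, 0, 8, -5, 4, -4
Mean of differences = 0.2000
Numerator Σ(Δy_t−Δȳ)(Δy_{t+1}−Δȳ) = -138.8400
Denominator Σ(Δy_t−Δȳ)² = 259.6000
r_1(Δy) = -138.8400 / 259.6000 = -0.535

-0.535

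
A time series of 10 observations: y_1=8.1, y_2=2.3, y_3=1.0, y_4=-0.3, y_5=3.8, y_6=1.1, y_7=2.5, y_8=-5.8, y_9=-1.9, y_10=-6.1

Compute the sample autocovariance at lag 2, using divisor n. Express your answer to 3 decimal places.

Mean ȳ = (8.1 + 2.3 + 1.0 − 0.3 + 3.8 + 1.1 + 2.5 − 5.8 − 1.9 − 6.1)/10 = 0.4700
Σ_{t=1}^{8}(y_t−ȳ)(y_{t+2}−ȳ) = 43.1072
γ_2 = 43.1072 / 10 = 4.311

4.311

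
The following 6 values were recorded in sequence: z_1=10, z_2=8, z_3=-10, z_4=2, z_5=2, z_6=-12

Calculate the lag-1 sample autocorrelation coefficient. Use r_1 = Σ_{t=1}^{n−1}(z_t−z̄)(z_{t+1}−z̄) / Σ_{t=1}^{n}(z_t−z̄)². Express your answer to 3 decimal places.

Mean z̄ = (10 + 8 − 10 + 2 + 2 − 12)/6 = 0.0000
Deviations from mean: 10.0000, 8.0000, -10.0000, 2.0000, 2.0000, -12.0000
Numerator Σ_{t=1}^{5}(z_t−z̄)(z_{t+1}−z̄) = -40.0000
Denominator Σ(z_t−z̄)² = 416.0000
r_1 = -40.0000 / 416.0000 = -0.096

-0.096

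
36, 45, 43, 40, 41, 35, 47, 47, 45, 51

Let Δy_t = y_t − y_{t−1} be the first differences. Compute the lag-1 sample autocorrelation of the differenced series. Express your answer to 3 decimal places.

-0.372

First differences Δy: 9, -2, -3, 1, -6, 12, 0, -2, 6
Mean of differences = 1.6667
Numerator Σ(Δy_t−Δȳ)(Δy_{t+1}−Δȳ) = -107.7778
Denominator Σ(Δy_t−Δȳ)² = 290.0000
r_1(Δy) = -107.7778 / 290.0000 = -0.372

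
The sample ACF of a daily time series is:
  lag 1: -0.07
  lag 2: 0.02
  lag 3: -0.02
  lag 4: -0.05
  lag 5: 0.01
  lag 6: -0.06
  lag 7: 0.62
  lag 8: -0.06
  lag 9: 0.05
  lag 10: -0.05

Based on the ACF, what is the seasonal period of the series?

7

The largest autocorrelation is r_7 = 0.62; the remaining lags stay at or below 0.05.
The dominant spike at lag 7 indicates a seasonal period of 7.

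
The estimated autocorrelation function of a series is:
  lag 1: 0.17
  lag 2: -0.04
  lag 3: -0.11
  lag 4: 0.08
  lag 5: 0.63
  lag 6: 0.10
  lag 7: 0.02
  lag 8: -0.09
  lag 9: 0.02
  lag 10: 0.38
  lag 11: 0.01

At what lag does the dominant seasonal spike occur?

5

The largest autocorrelation is r_5 = 0.63, with a weaker echo at lag 10 (0.38); the remaining lags stay at or below 0.17.
The dominant spike at lag 5 indicates a seasonal period of 5.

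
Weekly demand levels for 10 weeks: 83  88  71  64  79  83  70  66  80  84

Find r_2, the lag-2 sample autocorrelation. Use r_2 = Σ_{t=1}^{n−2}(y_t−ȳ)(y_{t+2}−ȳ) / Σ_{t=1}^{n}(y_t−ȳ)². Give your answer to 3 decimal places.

Mean ȳ = (83 + 88 + 71 + 64 + 79 + 83 + 70 + 66 + 80 + 84)/10 = 76.8000
Numerator Σ_{t=1}^{8}(y_t−ȳ)(y_{t+2}−ȳ) = -452.8800
Denominator Σ(y_t−ȳ)² = 629.6000
r_2 = -452.8800 / 629.6000 = -0.719

-0.719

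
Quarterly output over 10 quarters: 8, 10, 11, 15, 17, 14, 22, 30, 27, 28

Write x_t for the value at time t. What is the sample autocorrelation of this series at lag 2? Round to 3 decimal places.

0.374

Mean x̄ = (8 + 10 + 11 + 15 + 17 + 14 + 22 + 30 + 27 + 28)/10 = 18.2000
Numerator Σ_{t=1}^{8}(x_t−x̄)(x_{t+2}−x̄) = 216.7200
Denominator Σ(x_t−x̄)² = 579.6000
r_2 = 216.7200 / 579.6000 = 0.374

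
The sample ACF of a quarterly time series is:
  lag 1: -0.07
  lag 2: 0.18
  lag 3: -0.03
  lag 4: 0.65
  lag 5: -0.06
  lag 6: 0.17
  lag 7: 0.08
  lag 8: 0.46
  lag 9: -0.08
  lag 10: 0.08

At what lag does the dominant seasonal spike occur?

The largest autocorrelation is r_4 = 0.65, with a weaker echo at lag 8 (0.46); the remaining lags stay at or below 0.18.
The dominant spike at lag 4 indicates a seasonal period of 4.

4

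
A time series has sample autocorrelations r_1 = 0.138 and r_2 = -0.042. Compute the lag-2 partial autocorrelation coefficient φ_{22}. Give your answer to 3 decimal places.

φ_{22} = (r_2 − r_1²) / (1 − r_1²)
r_1² = (0.138)² = 0.019044
Numerator = -0.042 − 0.0190 = -0.0610; denominator = 1 − 0.0190 = 0.9810
φ_{22} = -0.0610 / 0.9810 = -0.062

-0.062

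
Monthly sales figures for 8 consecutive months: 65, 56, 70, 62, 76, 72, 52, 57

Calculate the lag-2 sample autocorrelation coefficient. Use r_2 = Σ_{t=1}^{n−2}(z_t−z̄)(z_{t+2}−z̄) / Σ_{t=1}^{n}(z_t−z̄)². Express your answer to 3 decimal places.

-0.230

Mean z̄ = (65 + 56 + 70 + 62 + 76 + 72 + 52 + 57)/8 = 63.7500
Deviations from mean: 1.2500, -7.7500, 6.2500, -1.7500, 12.2500, 8.2500, -11.7500, -6.7500
Σ(z_t−z̄)(z_{t+2}−z̄) = (7.8125) + (13.5625) + (76.5625) + (-14.4375) + (-143.9375) + (-55.6875) = -116.1250
Denominator Σ(z_t−z̄)² = 505.5000
r_2 = -116.1250 / 505.5000 = -0.230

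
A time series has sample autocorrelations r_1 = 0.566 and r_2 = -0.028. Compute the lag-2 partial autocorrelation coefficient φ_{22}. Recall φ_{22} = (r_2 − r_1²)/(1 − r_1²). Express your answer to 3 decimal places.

-0.513

φ_{22} = (r_2 − r_1²) / (1 − r_1²)
r_1² = (0.566)² = 0.320356
Numerator = -0.028 − 0.3204 = -0.3484; denominator = 1 − 0.3204 = 0.6796
φ_{22} = -0.3484 / 0.6796 = -0.513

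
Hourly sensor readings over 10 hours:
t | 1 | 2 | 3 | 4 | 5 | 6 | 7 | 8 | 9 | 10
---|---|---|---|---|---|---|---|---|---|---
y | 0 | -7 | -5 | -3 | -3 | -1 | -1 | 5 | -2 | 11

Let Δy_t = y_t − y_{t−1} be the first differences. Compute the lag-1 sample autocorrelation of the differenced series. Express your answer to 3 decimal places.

First differences Δy: -7, 2, 2, 0, 2, 0, 6, -7, 13
Mean of differences = 1.2222
Numerator Σ(Δy_t−Δȳ)(Δy_{t+1}−Δȳ) = -150.6049
Denominator Σ(Δy_t−Δȳ)² = 301.5556
r_1(Δy) = -150.6049 / 301.5556 = -0.499

-0.499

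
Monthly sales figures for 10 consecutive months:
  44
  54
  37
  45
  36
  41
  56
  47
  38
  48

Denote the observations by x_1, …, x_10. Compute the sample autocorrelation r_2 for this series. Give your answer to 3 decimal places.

-0.239

Mean x̄ = (44 + 54 + 37 + 45 + 36 + 41 + 56 + 47 + 38 + 48)/10 = 44.6000
Numerator Σ_{t=1}^{8}(x_t−x̄)(x_{t+2}−x̄) = -101.5200
Denominator Σ(x_t−x̄)² = 424.4000
r_2 = -101.5200 / 424.4000 = -0.239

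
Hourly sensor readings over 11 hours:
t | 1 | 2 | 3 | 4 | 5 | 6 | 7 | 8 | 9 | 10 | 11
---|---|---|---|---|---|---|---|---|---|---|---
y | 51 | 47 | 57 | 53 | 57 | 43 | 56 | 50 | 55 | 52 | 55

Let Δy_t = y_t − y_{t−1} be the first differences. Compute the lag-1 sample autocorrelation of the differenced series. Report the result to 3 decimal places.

-0.793

First differences Δy: -4, 10, -4, 4, -14, 13, -6, 5, -3, 3
Mean of differences = 0.4000
Numerator Σ(Δy_t−Δȳ)(Δy_{t+1}−Δȳ) = -468.1600
Denominator Σ(Δy_t−Δȳ)² = 590.4000
r_1(Δy) = -468.1600 / 590.4000 = -0.793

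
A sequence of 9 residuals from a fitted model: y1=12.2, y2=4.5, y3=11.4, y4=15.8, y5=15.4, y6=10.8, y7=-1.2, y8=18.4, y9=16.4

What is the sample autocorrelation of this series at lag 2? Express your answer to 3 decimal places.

Mean ȳ = (12.2 + 4.5 + 11.4 + 15.8 + 15.4 + 10.8 − 1.2 + 18.4 + 16.4)/9 = 11.5222
Σ(y_t−ȳ)(y_{t+2}−ȳ) = (-0.0828) + (-30.0395) + (-0.4740) + (-3.0895) + (-49.3340) + (-4.9673) + (-62.0562) = -150.0432
Denominator Σ(y_t−ȳ)² = 316.5956
r_2 = -150.0432 / 316.5956 = -0.474

-0.474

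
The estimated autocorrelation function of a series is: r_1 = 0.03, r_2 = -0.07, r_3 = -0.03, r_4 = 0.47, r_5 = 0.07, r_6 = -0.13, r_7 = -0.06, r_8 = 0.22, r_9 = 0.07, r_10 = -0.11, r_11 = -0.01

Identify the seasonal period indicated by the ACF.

The largest autocorrelation is r_4 = 0.47, with a weaker echo at lag 8 (0.22); the remaining lags stay at or below 0.07.
The dominant spike at lag 4 indicates a seasonal period of 4.

4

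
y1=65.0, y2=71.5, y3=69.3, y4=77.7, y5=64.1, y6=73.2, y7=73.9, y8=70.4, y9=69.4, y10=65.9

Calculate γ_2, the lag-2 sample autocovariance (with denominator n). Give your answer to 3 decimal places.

1.776

Mean ȳ = (65.0 + 71.5 + 69.3 + 77.7 + 64.1 + 73.2 + 73.9 + 70.4 + 69.4 + 65.9)/10 = 70.0400
Σ_{t=1}^{8}(y_t−ȳ)(y_{t+2}−ȳ) = 17.7628
γ_2 = 17.7628 / 10 = 1.776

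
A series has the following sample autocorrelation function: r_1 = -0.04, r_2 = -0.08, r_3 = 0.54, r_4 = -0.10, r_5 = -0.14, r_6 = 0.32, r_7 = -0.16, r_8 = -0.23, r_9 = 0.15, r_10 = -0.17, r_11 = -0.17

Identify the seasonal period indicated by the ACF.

The largest autocorrelation is r_3 = 0.54, with weaker echoes at lags 6 (0.32) and 9 (0.15); the remaining lags stay at or below -0.04.
The dominant spike at lag 3 indicates a seasonal period of 3.

3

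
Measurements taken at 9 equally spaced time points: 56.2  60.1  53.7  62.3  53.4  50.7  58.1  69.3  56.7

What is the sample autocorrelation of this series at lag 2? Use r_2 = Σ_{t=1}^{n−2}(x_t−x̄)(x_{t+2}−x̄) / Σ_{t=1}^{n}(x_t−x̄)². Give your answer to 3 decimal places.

-0.322

Mean x̄ = (56.2 + 60.1 + 53.7 + 62.3 + 53.4 + 50.7 + 58.1 + 69.3 + 56.7)/9 = 57.8333
Numerator Σ_{t=1}^{7}(x_t−x̄)(x_{t+2}−x̄) = -79.9422
Denominator Σ(x_t−x̄)² = 248.2200
r_2 = -79.9422 / 248.2200 = -0.322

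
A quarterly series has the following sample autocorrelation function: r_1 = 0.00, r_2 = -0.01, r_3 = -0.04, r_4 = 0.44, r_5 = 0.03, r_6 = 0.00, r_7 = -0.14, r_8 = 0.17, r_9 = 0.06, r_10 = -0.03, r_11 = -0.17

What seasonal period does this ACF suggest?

The largest autocorrelation is r_4 = 0.44, with a weaker echo at lag 8 (0.17); the remaining lags stay at or below 0.06.
The dominant spike at lag 4 indicates a seasonal period of 4.

4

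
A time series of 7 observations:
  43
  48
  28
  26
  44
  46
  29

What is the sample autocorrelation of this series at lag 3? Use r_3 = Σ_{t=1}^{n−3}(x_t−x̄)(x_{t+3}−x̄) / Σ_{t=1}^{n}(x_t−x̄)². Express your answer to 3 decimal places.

0.044

Mean x̄ = (43 + 48 + 28 + 26 + 44 + 46 + 29)/7 = 37.7143
Deviations from mean: 5.2857, 10.2857, -9.7143, -11.7143, 6.2857, 8.2857, -8.7143
Σ(x_t−x̄)(x_{t+3}−x̄) = (-61.9184) + (64.6531) + (-80.4898) + (102.0816) = 24.3265
Denominator Σ(x_t−x̄)² = 549.4286
r_3 = 24.3265 / 549.4286 = 0.044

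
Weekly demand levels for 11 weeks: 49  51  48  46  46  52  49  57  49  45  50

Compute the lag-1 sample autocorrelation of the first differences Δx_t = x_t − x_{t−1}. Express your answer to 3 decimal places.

First differences Δx: 2, -3, -2, 0, 6, -3, 8, -8, -4, 5
Mean of differences = 0.1000
Numerator Σ(Δx_t−Δx̄)(Δx_{t+1}−Δx̄) = -93.4100
Denominator Σ(Δx_t−Δx̄)² = 230.9000
r_1(Δx) = -93.4100 / 230.9000 = -0.405

-0.405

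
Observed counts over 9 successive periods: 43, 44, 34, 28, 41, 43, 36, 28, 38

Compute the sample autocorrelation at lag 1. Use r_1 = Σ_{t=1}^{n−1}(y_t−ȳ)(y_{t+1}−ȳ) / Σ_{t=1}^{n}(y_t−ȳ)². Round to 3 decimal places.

Mean ȳ = (43 + 44 + 34 + 28 + 41 + 43 + 36 + 28 + 38)/9 = 37.2222
Numerator Σ_{t=1}^{8}(y_t−ȳ)(y_{t+1}−ȳ) = 31.0617
Denominator Σ(y_t−ȳ)² = 309.5556
r_1 = 31.0617 / 309.5556 = 0.100

0.100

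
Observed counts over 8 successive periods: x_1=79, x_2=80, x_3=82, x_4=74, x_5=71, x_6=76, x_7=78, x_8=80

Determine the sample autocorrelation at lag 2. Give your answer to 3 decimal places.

-0.359

Mean x̄ = (79 + 80 + 82 + 74 + 71 + 76 + 78 + 80)/8 = 77.5000
Deviations from mean: 1.5000, 2.5000, 4.5000, -3.5000, -6.5000, -1.5000, 0.5000, 2.5000
Σ(x_t−x̄)(x_{t+2}−x̄) = (6.7500) + (-8.7500) + (-29.2500) + (5.2500) + (-3.2500) + (-3.7500) = -33.0000
Denominator Σ(x_t−x̄)² = 92.0000
r_2 = -33.0000 / 92.0000 = -0.359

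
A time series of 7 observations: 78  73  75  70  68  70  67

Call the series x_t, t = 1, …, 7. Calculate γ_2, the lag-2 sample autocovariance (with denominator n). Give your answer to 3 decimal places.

3.764

Mean x̄ = (78 + 73 + 75 + 70 + 68 + 70 + 67)/7 = 71.5714
Deviations: 6.4286, 1.4286, 3.4286, -1.5714, -3.5714, -1.5714, -4.5714
Σ_{t=1}^{5}(x_t−x̄)(x_{t+2}−x̄) = 26.3469
γ_2 = 26.3469 / 7 = 3.764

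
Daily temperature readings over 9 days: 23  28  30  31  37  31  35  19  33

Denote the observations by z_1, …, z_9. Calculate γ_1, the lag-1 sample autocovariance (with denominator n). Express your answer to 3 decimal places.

Mean z̄ = (23 + 28 + 30 + 31 + 37 + 31 + 35 + 19 + 33)/9 = 29.6667
Σ_{t=1}^{8}(z_t−z̄)(z_{t+1}−z̄) = -54.7778
γ_1 = -54.7778 / 9 = -6.086

-6.086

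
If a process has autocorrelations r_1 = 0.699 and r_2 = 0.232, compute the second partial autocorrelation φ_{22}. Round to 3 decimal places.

-0.502

φ_{22} = (r_2 − r_1²) / (1 − r_1²)
r_1² = (0.699)² = 0.488601
Numerator = 0.232 − 0.4886 = -0.2566; denominator = 1 − 0.4886 = 0.5114
φ_{22} = -0.2566 / 0.5114 = -0.502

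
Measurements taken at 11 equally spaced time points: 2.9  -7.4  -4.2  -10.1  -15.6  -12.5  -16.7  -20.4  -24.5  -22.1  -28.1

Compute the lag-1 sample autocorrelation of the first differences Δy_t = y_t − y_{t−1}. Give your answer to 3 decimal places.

-0.531

First differences Δy: -10.3, 3.2, -5.9, -5.5, 3.1, -4.2, -3.7, -4.1, 2.4, -6.0
Mean of differences = -3.1000
Numerator Σ(Δy_t−Δȳ)(Δy_{t+1}−Δȳ) = -98.1700
Denominator Σ(Δy_t−Δȳ)² = 184.8000
r_1(Δy) = -98.1700 / 184.8000 = -0.531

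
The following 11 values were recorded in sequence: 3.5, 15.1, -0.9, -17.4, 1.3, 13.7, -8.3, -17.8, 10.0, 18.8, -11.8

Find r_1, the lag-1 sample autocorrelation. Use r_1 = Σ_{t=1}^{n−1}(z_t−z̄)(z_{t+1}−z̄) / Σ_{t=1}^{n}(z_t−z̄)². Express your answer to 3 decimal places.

Mean z̄ = (3.5 + 15.1 − 0.9 − 17.4 + 1.3 + 13.7 − 8.3 − 17.8 + 10.0 + 18.8 − 11.8)/11 = 0.5636
Numerator Σ_{t=1}^{10}(z_t−z̄)(z_{t+1}−z̄) = -136.1904
Denominator Σ(z_t−z̄)² = 1708.1255
r_1 = -136.1904 / 1708.1255 = -0.080

-0.080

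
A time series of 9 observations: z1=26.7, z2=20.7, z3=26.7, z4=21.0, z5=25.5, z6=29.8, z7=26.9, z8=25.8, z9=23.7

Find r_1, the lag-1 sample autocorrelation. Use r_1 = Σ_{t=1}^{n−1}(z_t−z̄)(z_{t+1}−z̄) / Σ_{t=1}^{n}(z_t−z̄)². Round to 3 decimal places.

-0.170

Mean z̄ = (26.7 + 20.7 + 26.7 + 21.0 + 25.5 + 29.8 + 26.9 + 25.8 + 23.7)/9 = 25.2000
Numerator Σ_{t=1}^{8}(z_t−z̄)(z_{t+1}−z̄) = -11.7400
Denominator Σ(z_t−z̄)² = 69.1400
r_1 = -11.7400 / 69.1400 = -0.170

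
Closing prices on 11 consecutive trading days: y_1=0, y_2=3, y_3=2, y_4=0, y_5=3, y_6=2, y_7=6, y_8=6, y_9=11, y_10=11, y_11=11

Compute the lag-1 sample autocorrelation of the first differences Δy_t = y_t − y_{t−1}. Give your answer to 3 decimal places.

First differences Δy: 3, -1, -2, 3, -1, 4, 0, 5, 0, 0
Mean of differences = 1.1000
Numerator Σ(Δy_t−Δȳ)(Δy_{t+1}−Δȳ) = -24.0100
Denominator Σ(Δy_t−Δȳ)² = 52.9000
r_1(Δy) = -24.0100 / 52.9000 = -0.454

-0.454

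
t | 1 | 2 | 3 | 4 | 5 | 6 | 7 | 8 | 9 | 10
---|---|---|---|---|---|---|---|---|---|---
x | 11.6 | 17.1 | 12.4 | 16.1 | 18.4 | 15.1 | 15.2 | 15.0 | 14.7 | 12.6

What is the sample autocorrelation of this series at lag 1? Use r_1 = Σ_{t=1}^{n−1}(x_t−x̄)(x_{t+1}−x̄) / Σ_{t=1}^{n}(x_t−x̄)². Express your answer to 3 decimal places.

Mean x̄ = (11.6 + 17.1 + 12.4 + 16.1 + 18.4 + 15.1 + 15.2 + 15.0 + 14.7 + 12.6)/10 = 14.8200
Numerator Σ_{t=1}^{9}(x_t−x̄)(x_{t+1}−x̄) = -9.9524
Denominator Σ(x_t−x̄)² = 41.0760
r_1 = -9.9524 / 41.0760 = -0.242

-0.242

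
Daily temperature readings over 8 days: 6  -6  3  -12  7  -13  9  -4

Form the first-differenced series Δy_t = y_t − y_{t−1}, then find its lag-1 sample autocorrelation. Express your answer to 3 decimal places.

-0.873

First differences Δy: -12, 9, -15, 19, -20, 22, -13
Mean of differences = -1.4286
Numerator Σ(Δy_t−Δȳ)(Δy_{t+1}−Δȳ) = -1614.6122
Denominator Σ(Δy_t−Δȳ)² = 1849.7143
r_1(Δy) = -1614.6122 / 1849.7143 = -0.873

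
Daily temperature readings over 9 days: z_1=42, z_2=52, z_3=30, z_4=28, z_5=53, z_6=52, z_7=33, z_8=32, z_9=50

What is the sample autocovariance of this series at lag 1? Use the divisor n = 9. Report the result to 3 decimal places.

-9.531

Mean z̄ = (42 + 52 + 30 + 28 + 53 + 52 + 33 + 32 + 50)/9 = 41.3333
Σ_{t=1}^{8}(z_t−z̄)(z_{t+1}−z̄) = -85.7778
γ_1 = -85.7778 / 9 = -9.531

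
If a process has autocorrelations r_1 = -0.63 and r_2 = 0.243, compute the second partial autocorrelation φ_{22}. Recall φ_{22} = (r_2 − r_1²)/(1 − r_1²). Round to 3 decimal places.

-0.255

φ_{22} = (r_2 − r_1²) / (1 − r_1²)
r_1² = (-0.63)² = 0.3969
Numerator = 0.243 − 0.3969 = -0.1539; denominator = 1 − 0.3969 = 0.6031
φ_{22} = -0.1539 / 0.6031 = -0.255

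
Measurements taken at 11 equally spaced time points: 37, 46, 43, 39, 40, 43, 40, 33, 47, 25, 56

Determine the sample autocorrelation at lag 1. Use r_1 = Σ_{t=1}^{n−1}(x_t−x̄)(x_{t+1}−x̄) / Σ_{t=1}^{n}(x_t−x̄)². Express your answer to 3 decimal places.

Mean x̄ = (37 + 46 + 43 + 39 + 40 + 43 + 40 + 33 + 47 + 25 + 56)/11 = 40.8182
Numerator Σ_{t=1}^{10}(x_t−x̄)(x_{t+1}−x̄) = -394.3967
Denominator Σ(x_t−x̄)² = 635.6364
r_1 = -394.3967 / 635.6364 = -0.620

-0.620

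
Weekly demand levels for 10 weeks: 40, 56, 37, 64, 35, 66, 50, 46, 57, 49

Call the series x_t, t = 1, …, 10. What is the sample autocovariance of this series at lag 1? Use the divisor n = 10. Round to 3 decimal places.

Mean x̄ = (40 + 56 + 37 + 64 + 35 + 66 + 50 + 46 + 57 + 49)/10 = 50.0000
Σ_{t=1}^{9}(x_t−x̄)(x_{t+1}−x̄) = -805.0000
γ_1 = -805.0000 / 10 = -80.500

-80.500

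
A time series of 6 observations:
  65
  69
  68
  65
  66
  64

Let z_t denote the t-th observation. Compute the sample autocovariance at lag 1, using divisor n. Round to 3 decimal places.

Mean z̄ = (65 + 69 + 68 + 65 + 66 + 64)/6 = 66.1667
Σ_{t=1}^{5}(z_t−z̄)(z_{t+1}−z̄) = 0.3056
γ_1 = 0.3056 / 6 = 0.051

0.051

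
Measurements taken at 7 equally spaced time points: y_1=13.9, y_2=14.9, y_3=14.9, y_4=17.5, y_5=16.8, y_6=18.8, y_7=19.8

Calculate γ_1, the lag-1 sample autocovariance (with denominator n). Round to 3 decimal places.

Mean ȳ = (13.9 + 14.9 + 14.9 + 17.5 + 16.8 + 18.8 + 19.8)/7 = 16.6571
Σ_{t=1}^{6}(y_t−ȳ)(y_{t+1}−ȳ) = 13.6124
γ_1 = 13.6124 / 7 = 1.945

1.945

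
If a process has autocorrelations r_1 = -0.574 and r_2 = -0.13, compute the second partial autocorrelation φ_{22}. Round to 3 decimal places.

φ_{22} = (r_2 − r_1²) / (1 − r_1²)
r_1² = (-0.574)² = 0.329476
Numerator = -0.13 − 0.3295 = -0.4595; denominator = 1 − 0.3295 = 0.6705
φ_{22} = -0.4595 / 0.6705 = -0.685

-0.685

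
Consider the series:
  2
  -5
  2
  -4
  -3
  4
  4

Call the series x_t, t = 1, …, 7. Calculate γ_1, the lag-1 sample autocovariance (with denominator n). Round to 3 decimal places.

Mean x̄ = (2 − 5 + 2 − 4 − 3 + 4 + 4)/7 = 0.0000
Deviations: 2.0000, -5.0000, 2.0000, -4.0000, -3.0000, 4.0000, 4.0000
Σ_{t=1}^{6}(x_t−x̄)(x_{t+1}−x̄) = -12.0000
γ_1 = -12.0000 / 7 = -1.714

-1.714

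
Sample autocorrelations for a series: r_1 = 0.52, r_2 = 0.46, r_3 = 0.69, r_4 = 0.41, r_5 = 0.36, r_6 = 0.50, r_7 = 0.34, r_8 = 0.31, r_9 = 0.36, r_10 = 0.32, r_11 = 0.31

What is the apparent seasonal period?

3

The largest autocorrelation is r_3 = 0.69; the remaining lags stay at or below 0.52. The elevated value at lag 1 (0.52), dropping to 0.46 at lag 2, reflects decaying short-term dependence rather than seasonality.
The dominant spike at lag 3 indicates a seasonal period of 3.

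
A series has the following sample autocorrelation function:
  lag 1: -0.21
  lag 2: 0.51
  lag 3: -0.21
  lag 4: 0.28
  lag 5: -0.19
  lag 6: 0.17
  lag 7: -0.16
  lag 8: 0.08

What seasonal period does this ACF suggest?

The largest autocorrelation is r_2 = 0.51, with weaker echoes at lags 4 (0.28) and 6 (0.17); the remaining lags stay at or below 0.08.
The dominant spike at lag 2 indicates a seasonal period of 2.

2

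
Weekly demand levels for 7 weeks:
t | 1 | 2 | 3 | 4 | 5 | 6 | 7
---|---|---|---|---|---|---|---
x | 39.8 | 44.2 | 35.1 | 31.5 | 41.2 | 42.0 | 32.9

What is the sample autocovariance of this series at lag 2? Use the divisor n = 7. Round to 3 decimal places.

-13.789

Mean x̄ = (39.8 + 44.2 + 35.1 + 31.5 + 41.2 + 42.0 + 32.9)/7 = 38.1000
Deviations: 1.7000, 6.1000, -3.0000, -6.6000, 3.1000, 3.9000, -5.2000
Σ_{t=1}^{5}(x_t−x̄)(x_{t+2}−x̄) = -96.5200
γ_2 = -96.5200 / 7 = -13.789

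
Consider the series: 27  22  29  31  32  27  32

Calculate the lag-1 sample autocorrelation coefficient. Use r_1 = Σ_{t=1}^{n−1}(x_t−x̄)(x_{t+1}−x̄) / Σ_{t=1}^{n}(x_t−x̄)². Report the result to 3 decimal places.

0.079

Mean x̄ = (27 + 22 + 29 + 31 + 32 + 27 + 32)/7 = 28.5714
Deviations from mean: -1.5714, -6.5714, 0.4286, 2.4286, 3.4286, -1.5714, 3.4286
Numerator Σ_{t=1}^{6}(x_t−x̄)(x_{t+1}−x̄) = 6.1020
Denominator Σ(x_t−x̄)² = 77.7143
r_1 = 6.1020 / 77.7143 = 0.079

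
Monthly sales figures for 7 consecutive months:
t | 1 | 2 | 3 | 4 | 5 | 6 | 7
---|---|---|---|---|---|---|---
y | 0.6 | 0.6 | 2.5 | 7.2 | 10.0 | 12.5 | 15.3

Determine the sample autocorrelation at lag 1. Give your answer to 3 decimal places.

Mean ȳ = (0.6 + 0.6 + 2.5 + 7.2 + 10.0 + 12.5 + 15.3)/7 = 6.9571
Deviations from mean: -6.3571, -6.3571, -4.4571, 0.2429, 3.0429, 5.5429, 8.3429
Σ(y_t−ȳ)(y_{t+1}−ȳ) = (40.4133) + (28.3347) + (-1.0824) + (0.7390) + (16.8661) + (46.2433) = 131.5139
Denominator Σ(y_t−ȳ)² = 210.3371
r_1 = 131.5139 / 210.3371 = 0.625

0.625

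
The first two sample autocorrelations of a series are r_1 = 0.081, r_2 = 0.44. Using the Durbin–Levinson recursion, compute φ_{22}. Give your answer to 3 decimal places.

0.436

φ_{22} = (r_2 − r_1²) / (1 − r_1²)
r_1² = (0.081)² = 0.006561
Numerator = 0.44 − 0.0066 = 0.4334; denominator = 1 − 0.0066 = 0.9934
φ_{22} = 0.4334 / 0.9934 = 0.436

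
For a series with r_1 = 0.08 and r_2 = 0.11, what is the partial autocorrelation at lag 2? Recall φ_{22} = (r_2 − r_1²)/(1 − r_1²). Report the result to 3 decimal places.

φ_{22} = (r_2 − r_1²) / (1 − r_1²)
r_1² = (0.08)² = 0.0064
Numerator = 0.11 − 0.0064 = 0.1036; denominator = 1 − 0.0064 = 0.9936
φ_{22} = 0.1036 / 0.9936 = 0.104

0.104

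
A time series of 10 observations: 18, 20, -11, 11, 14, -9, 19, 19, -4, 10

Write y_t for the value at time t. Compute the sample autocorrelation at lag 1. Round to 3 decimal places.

-0.353

Mean ȳ = (18 + 20 − 11 + 11 + 14 − 9 + 19 + 19 − 4 + 10)/10 = 8.7000
Numerator Σ_{t=1}^{9}(y_t−ȳ)(y_{t+1}−ȳ) = -467.9900
Denominator Σ(y_t−ȳ)² = 1324.1000
r_1 = -467.9900 / 1324.1000 = -0.353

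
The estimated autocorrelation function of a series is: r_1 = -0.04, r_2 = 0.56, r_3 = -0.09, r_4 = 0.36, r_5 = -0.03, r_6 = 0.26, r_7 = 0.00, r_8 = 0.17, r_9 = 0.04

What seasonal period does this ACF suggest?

2

The largest autocorrelation is r_2 = 0.56, with weaker echoes at lags 4 (0.36), 6 (0.26) and 8 (0.17); the remaining lags stay at or below 0.04.
The dominant spike at lag 2 indicates a seasonal period of 2.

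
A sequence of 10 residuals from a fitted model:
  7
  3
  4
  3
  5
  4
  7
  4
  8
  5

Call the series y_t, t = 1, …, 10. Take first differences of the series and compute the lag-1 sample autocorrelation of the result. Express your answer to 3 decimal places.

-0.670

First differences Δy: -4, 1, -1, 2, -1, 3, -3, 4, -3
Mean of differences = -0.2222
Numerator Σ(Δy_t−Δȳ)(Δy_{t+1}−Δȳ) = -43.9383
Denominator Σ(Δy_t−Δȳ)² = 65.5556
r_1(Δy) = -43.9383 / 65.5556 = -0.670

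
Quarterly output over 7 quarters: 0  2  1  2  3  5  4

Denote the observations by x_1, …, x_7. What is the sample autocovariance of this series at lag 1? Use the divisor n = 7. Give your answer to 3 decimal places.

Mean x̄ = (0 + 2 + 1 + 2 + 3 + 5 + 4)/7 = 2.4286
Σ_{t=1}^{6}(x_t−x̄)(x_{t+1}−x̄) = 7.5306
γ_1 = 7.5306 / 7 = 1.076

1.076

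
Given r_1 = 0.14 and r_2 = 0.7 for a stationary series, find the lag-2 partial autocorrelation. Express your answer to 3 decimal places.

0.694

φ_{22} = (r_2 − r_1²) / (1 − r_1²)
r_1² = (0.14)² = 0.0196
Numerator = 0.7 − 0.0196 = 0.6804; denominator = 1 − 0.0196 = 0.9804
φ_{22} = 0.6804 / 0.9804 = 0.694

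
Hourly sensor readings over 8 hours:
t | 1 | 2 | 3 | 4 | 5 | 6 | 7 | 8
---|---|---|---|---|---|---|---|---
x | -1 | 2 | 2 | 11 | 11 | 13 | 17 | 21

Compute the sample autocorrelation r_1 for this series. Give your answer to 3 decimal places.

Mean x̄ = (-1 + 2 + 2 + 11 + 11 + 13 + 17 + 21)/8 = 9.5000
Deviations from mean: -10.5000, -7.5000, -7.5000, 1.5000, 1.5000, 3.5000, 7.5000, 11.5000
Σ(x_t−x̄)(x_{t+1}−x̄) = (78.7500) + (56.2500) + (-11.2500) + (2.2500) + (5.2500) + (26.2500) + (86.2500) = 243.7500
Denominator Σ(x_t−x̄)² = 428.0000
r_1 = 243.7500 / 428.0000 = 0.570

0.570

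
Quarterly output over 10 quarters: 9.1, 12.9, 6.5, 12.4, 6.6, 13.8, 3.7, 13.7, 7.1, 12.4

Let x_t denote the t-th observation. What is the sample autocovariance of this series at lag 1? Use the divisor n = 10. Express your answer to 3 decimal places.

-10.781

Mean x̄ = (9.1 + 12.9 + 6.5 + 12.4 + 6.6 + 13.8 + 3.7 + 13.7 + 7.1 + 12.4)/10 = 9.8200
Σ_{t=1}^{9}(x_t−x̄)(x_{t+1}−x̄) = -107.8064
γ_1 = -107.8064 / 10 = -10.781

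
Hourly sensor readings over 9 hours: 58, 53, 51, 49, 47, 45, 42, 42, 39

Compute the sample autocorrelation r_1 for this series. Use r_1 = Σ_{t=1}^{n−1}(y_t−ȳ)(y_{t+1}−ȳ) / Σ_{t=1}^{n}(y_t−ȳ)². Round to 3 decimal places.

Mean ȳ = (58 + 53 + 51 + 49 + 47 + 45 + 42 + 42 + 39)/9 = 47.3333
Numerator Σ_{t=1}^{8}(y_t−ȳ)(y_{t+1}−ȳ) = 172.8889
Denominator Σ(y_t−ȳ)² = 294.0000
r_1 = 172.8889 / 294.0000 = 0.588

0.588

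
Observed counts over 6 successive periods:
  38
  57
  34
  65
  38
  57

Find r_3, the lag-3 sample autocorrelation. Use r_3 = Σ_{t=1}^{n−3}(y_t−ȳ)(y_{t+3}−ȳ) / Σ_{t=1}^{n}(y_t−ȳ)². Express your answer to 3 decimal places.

Mean ȳ = (38 + 57 + 34 + 65 + 38 + 57)/6 = 48.1667
Deviations from mean: -10.1667, 8.8333, -14.1667, 16.8333, -10.1667, 8.8333
Σ(y_t−ȳ)(y_{t+3}−ȳ) = (-171.1389) + (-89.8056) + (-125.1389) = -386.0833
Denominator Σ(y_t−ȳ)² = 846.8333
r_3 = -386.0833 / 846.8333 = -0.456

-0.456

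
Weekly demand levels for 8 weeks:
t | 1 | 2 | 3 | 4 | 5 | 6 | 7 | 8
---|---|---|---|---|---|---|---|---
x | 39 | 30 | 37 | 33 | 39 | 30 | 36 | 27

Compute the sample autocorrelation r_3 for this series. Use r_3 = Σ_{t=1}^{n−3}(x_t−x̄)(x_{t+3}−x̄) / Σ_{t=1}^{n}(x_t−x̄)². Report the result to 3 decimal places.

Mean x̄ = (39 + 30 + 37 + 33 + 39 + 30 + 36 + 27)/8 = 33.8750
Deviations from mean: 5.1250, -3.8750, 3.1250, -0.8750, 5.1250, -3.8750, 2.1250, -6.8750
Σ(x_t−x̄)(x_{t+3}−x̄) = (-4.4844) + (-19.8594) + (-12.1094) + (-1.8594) + (-35.2344) = -73.5469
Denominator Σ(x_t−x̄)² = 144.8750
r_3 = -73.5469 / 144.8750 = -0.508

-0.508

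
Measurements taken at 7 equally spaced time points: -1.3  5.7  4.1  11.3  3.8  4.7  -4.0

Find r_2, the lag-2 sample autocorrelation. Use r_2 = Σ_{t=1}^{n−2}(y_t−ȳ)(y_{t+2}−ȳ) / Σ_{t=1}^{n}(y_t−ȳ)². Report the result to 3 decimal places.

0.149

Mean ȳ = (-1.3 + 5.7 + 4.1 + 11.3 + 3.8 + 4.7 − 4.0)/7 = 3.4714
Deviations from mean: -4.7714, 2.2286, 0.6286, 7.8286, 0.3286, 1.2286, -7.4714
Σ(y_t−ȳ)(y_{t+2}−ȳ) = (-2.9992) + (17.4465) + (0.2065) + (9.6180) + (-2.4549) = 21.8169
Denominator Σ(y_t−ȳ)² = 146.8543
r_2 = 21.8169 / 146.8543 = 0.149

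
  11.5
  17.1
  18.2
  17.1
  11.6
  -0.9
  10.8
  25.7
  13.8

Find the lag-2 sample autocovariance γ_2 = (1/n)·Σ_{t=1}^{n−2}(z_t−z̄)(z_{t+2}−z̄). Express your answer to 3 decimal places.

Mean z̄ = (11.5 + 17.1 + 18.2 + 17.1 + 11.6 − 0.9 + 10.8 + 25.7 + 13.8)/9 = 13.8778
Σ_{t=1}^{7}(z_t−z̄)(z_{t+2}−z̄) = -224.8132
γ_2 = -224.8132 / 9 = -24.979

-24.979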